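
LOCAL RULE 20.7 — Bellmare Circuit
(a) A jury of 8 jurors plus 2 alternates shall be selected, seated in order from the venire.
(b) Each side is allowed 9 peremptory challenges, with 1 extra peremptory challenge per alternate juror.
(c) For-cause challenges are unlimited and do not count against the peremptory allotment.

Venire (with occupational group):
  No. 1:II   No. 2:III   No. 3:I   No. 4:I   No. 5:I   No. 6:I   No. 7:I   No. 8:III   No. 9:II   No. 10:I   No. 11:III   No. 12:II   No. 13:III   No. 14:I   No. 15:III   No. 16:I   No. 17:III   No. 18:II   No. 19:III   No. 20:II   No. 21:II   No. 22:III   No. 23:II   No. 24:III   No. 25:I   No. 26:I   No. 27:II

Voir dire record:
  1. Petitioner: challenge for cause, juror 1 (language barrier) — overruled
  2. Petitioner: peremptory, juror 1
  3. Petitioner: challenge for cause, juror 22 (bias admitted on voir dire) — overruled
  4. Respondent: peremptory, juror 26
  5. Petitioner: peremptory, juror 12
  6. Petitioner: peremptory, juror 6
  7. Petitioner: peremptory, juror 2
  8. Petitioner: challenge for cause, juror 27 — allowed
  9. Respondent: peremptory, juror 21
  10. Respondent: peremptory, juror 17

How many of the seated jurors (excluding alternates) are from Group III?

Removed: #1, #2, #6, #12, #17, #21, #26, #27.
Seated jurors 1–8: #3, #4, #5, #7, #8, #9, #10, #11 (alternates #13, #14 not counted).
Of those, in Group III: #8, #11 → 2.

2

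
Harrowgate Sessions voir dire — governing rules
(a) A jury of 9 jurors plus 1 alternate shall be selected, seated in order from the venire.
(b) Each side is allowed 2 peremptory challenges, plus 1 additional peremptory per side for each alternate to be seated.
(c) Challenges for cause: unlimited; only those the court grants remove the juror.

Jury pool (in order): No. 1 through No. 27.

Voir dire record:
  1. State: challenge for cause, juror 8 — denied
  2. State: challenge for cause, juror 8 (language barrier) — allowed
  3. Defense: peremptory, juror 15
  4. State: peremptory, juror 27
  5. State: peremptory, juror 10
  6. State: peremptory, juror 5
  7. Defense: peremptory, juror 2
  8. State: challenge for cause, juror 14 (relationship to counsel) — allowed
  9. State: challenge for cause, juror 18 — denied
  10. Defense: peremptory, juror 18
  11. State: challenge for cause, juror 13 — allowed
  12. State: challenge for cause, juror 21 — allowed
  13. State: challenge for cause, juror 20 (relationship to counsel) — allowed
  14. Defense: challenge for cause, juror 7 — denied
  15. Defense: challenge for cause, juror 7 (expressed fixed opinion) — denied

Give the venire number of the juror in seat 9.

Removed: #2, #5, #8, #10, #13, #14, #15, #18, #20, #21, #27. (#7 stays — for-cause denied.)
Seating in order: seats 1–9 → #1, #3, #4, #6, #7, #9, #11, #12, #16; alternates → #17.
So seat 9 is #16.

16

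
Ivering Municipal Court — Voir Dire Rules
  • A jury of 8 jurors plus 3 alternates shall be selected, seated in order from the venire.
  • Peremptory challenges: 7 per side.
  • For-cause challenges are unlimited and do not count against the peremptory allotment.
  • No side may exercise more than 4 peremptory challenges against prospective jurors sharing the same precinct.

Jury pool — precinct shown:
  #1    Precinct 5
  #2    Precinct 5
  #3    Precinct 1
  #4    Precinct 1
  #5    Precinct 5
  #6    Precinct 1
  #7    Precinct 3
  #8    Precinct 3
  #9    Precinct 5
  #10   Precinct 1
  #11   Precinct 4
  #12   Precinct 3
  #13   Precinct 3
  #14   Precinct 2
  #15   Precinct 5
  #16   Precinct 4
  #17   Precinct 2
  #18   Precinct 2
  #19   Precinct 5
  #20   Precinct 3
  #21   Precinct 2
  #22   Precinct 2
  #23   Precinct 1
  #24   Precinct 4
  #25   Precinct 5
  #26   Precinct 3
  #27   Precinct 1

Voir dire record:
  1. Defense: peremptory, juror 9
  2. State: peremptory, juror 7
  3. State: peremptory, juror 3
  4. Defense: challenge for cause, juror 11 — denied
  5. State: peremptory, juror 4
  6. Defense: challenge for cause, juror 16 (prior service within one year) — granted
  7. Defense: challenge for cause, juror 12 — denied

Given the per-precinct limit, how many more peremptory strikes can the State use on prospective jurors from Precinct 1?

2

State peremptories so far: #7, #3, #4 — 3 of 7 used, 4 left overall.
Against Precinct 1: #3, #4 — 2 used; per-precinct cap 4 leaves 2.
Binding limit: min(4, 2) = 2.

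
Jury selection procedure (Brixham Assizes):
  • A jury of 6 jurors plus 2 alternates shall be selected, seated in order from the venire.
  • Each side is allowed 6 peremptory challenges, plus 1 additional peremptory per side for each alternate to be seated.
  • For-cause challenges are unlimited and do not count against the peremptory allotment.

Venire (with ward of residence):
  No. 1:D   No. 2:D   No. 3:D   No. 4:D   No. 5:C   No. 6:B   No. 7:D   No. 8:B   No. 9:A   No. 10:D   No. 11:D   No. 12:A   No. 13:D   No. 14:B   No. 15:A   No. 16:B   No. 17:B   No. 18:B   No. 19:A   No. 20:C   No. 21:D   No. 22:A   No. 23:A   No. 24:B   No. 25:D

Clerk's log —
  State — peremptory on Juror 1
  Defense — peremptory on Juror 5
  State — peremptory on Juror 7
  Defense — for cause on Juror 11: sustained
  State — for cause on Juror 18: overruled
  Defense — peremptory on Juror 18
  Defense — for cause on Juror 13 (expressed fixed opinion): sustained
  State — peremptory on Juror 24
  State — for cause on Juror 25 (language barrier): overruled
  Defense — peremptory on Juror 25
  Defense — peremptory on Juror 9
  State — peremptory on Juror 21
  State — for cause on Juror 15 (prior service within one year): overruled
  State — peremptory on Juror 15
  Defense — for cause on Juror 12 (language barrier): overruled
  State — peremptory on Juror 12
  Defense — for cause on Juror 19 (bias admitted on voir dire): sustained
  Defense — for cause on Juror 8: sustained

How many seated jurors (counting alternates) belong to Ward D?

4

Removed: #1, #5, #7, #8, #9, #11, #12, #13, #15, #18, #19, #21, #24, #25.
Seated (8 incl. alternates): #2, #3, #4, #6, #10, #14, #16, #17.
Of those, in Ward D: #2, #3, #4, #10 → 4.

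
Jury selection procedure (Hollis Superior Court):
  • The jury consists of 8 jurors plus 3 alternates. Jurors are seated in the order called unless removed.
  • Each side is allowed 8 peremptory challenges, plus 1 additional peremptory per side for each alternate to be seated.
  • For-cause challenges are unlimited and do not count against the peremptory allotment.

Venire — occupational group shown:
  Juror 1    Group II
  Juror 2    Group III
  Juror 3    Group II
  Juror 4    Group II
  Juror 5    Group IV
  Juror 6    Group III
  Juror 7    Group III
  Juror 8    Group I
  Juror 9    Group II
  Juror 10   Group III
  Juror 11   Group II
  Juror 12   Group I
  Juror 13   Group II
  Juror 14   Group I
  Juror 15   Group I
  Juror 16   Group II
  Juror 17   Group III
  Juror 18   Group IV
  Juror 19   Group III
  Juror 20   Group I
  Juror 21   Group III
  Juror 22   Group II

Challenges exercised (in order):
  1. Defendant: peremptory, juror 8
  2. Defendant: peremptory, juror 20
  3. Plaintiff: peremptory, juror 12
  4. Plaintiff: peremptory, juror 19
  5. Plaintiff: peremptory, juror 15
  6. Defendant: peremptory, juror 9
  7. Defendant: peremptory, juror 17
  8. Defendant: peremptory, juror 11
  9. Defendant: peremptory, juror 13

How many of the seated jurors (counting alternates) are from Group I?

1

Removed: #8, #9, #11, #12, #13, #15, #17, #19, #20.
Seated (11 incl. alternates): #1, #2, #3, #4, #5, #6, #7, #10, #14, #16, #18.
Of those, in Group I: #14 → 1.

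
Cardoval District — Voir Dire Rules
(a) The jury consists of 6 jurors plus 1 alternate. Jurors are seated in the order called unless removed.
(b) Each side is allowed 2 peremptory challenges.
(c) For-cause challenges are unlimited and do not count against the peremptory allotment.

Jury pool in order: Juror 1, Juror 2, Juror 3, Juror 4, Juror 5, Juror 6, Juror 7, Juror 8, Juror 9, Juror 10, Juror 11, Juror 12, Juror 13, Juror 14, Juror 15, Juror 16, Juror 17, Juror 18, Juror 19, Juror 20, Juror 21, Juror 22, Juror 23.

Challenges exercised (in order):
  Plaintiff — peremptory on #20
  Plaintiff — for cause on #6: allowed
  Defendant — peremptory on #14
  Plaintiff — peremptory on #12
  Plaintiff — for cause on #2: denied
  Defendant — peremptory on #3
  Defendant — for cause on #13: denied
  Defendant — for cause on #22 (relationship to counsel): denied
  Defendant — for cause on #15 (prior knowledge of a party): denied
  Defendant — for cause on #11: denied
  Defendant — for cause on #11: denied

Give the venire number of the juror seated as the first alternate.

Removed: #3, #6, #12, #14, #20. (#2, #11, #13, #15, #22 stay — for-cause denied.)
Filling seats in venire order through position 7: #1, #2, #4, #5, #7, #8, #9.
So alternate 1 is #9.

9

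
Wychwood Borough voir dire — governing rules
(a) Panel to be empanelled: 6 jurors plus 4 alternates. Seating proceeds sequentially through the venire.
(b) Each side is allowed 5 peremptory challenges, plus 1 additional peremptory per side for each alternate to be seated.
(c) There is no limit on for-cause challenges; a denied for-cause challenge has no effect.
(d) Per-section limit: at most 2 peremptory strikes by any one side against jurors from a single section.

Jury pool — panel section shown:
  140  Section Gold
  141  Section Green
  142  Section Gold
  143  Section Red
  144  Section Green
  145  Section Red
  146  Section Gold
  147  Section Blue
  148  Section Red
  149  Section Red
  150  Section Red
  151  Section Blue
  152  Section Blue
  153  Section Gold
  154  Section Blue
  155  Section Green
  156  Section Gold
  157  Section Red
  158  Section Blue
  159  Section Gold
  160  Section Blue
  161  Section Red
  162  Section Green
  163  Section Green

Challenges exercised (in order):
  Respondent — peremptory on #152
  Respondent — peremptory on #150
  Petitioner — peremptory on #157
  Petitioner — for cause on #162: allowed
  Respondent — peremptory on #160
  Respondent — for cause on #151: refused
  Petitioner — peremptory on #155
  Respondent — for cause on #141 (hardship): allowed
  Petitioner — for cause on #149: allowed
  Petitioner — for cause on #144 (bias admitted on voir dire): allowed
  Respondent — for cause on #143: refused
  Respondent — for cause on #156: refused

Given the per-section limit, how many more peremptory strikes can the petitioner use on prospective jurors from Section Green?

1

Petitioner peremptories so far: #157, #155 — 2 of 9 used, 7 left overall.
Against Section Green: #155 — 1 used; per-section cap 2 leaves 1.
Binding limit: min(7, 1) = 1.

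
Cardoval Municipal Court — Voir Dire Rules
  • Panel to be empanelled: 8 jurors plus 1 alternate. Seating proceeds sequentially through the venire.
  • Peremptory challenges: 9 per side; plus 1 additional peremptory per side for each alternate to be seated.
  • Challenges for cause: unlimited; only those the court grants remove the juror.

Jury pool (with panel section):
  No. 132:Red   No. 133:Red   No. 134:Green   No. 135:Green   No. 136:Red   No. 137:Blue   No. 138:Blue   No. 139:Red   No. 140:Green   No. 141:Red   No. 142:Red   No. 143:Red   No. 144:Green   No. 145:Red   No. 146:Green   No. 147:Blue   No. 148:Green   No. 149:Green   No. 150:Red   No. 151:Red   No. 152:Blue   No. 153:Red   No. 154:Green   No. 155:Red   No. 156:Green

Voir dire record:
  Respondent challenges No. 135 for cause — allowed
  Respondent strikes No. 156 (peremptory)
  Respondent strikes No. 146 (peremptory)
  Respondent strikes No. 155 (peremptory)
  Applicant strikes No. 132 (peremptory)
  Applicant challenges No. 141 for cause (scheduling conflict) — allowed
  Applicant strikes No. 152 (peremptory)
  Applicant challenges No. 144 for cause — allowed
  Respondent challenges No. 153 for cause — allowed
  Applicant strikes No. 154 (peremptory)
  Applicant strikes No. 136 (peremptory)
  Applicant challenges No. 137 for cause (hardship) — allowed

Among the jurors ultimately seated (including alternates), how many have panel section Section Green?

Removed: #132, #135, #136, #137, #141, #144, #146, #152, #153, #154, #155, #156.
Seated (9 incl. alternates): #133, #134, #138, #139, #140, #142, #143, #145, #147.
Of those, in Section Green: #134, #140 → 2.

2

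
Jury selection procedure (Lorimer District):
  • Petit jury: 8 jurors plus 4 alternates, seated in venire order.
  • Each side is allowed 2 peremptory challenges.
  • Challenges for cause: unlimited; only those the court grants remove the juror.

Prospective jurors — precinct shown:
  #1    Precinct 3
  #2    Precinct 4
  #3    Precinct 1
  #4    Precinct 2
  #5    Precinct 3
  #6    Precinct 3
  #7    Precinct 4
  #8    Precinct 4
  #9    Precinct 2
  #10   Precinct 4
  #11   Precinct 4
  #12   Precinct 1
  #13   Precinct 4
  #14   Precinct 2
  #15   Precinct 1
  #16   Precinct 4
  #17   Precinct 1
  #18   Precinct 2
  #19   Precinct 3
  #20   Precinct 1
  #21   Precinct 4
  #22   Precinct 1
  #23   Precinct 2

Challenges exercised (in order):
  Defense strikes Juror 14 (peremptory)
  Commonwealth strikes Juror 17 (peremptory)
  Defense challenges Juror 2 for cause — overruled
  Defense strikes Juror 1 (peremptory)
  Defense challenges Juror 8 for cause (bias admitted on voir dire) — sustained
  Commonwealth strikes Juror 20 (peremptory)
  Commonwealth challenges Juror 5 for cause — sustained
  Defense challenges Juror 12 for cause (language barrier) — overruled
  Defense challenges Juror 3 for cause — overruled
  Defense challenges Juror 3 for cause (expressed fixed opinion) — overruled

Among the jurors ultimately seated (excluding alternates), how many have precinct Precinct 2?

2

Removed: #1, #5, #8, #14, #17, #20.
Seated jurors 1–8: #2, #3, #4, #6, #7, #9, #10, #11 (alternates #12, #13, #15, #16 not counted).
Of those, in Precinct 2: #4, #9 → 2.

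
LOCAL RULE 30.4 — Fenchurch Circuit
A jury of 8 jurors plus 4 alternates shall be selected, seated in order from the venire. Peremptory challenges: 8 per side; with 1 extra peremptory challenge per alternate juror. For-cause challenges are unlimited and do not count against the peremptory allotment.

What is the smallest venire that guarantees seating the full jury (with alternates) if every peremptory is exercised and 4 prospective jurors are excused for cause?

Seats to fill: 8 + 4 alternates = 12.
Peremptories: 8 + 1×4 = 12 per side × 2 sides = 24.
For-cause removals: 4.
Minimum venire: 12 + 24 + 4 = 40.

40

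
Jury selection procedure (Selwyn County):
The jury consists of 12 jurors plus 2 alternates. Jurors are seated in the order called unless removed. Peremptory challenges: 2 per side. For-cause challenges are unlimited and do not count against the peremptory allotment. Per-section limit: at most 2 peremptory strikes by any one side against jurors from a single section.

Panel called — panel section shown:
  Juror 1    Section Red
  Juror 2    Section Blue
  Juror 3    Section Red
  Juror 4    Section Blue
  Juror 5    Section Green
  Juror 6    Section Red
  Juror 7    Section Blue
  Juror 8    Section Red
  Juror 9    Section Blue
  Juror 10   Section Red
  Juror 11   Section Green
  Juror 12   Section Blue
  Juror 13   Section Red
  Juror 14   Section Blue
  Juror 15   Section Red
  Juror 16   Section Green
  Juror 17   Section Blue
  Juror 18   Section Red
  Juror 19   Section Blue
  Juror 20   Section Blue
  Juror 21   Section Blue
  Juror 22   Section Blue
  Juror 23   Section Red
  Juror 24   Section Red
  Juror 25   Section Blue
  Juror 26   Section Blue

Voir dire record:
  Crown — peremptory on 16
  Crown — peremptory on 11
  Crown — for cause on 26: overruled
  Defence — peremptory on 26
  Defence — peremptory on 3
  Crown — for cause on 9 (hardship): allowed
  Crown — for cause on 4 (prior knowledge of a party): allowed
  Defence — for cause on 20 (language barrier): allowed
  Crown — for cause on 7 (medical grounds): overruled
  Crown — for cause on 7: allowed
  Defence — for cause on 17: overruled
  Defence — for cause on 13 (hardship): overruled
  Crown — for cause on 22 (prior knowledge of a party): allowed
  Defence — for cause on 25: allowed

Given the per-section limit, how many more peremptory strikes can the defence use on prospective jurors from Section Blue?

Defence peremptories so far: #26, #3 — 2 of 2 used, 0 left overall.
Against Section Blue: #26 — 1 used; per-section cap 2 leaves 1.
Binding limit: min(0, 1) = 0.

0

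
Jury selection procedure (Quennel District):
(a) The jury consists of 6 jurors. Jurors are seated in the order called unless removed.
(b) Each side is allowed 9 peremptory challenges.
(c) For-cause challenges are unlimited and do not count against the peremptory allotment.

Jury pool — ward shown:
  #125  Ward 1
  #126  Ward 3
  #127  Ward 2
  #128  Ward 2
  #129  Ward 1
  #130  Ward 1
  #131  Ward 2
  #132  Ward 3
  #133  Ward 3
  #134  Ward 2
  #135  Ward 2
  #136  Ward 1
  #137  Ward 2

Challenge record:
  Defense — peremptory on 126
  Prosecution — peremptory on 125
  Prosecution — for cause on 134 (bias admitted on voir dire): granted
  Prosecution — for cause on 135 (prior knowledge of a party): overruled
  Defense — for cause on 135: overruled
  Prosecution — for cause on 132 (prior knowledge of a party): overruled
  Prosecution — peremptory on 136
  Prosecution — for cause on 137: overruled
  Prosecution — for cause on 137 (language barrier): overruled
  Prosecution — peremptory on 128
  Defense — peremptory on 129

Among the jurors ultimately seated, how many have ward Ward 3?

2

Removed: #125, #126, #128, #129, #134, #136.
Seated jurors 1–6: #127, #130, #131, #132, #133, #135.
Of those, in Ward 3: #132, #133 → 2.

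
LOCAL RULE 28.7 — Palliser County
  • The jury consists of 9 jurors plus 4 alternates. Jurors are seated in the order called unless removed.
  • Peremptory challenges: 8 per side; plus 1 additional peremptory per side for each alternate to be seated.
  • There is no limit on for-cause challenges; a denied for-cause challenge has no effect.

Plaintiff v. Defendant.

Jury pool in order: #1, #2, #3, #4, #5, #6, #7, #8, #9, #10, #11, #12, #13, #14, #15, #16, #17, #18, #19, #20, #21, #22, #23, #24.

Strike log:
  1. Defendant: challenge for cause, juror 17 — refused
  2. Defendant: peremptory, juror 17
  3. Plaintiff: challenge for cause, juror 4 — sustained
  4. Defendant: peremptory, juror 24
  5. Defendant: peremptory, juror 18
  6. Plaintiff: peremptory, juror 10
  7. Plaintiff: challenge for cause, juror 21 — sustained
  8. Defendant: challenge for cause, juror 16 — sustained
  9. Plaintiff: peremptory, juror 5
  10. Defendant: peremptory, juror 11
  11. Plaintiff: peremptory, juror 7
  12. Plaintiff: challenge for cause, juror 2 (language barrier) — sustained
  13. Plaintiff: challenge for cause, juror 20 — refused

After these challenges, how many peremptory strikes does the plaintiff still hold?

Plaintiff allotment: 8 base + 1 × 4 alternates = 12.
Plaintiff peremptories used: #10, #5, #7 — 3 (for-cause on #4, #21, #2, #20 don't count).
Remaining: 12 − 3 = 9.

9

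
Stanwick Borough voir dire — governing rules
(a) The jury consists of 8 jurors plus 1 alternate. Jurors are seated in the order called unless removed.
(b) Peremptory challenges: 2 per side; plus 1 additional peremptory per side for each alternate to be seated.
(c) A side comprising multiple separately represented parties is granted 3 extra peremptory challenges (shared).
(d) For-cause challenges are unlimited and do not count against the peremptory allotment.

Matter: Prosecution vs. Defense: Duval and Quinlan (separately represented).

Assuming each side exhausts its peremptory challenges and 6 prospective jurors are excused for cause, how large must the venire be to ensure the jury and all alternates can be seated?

Seats to fill: 8 + 1 alternates = 9.
Peremptories — Prosecution: 2 + 1×1 = 3; Defense: 2 + 1×1 + 3 = 6; total 9.
For-cause removals: 6.
Minimum venire: 9 + 9 + 6 = 24.

24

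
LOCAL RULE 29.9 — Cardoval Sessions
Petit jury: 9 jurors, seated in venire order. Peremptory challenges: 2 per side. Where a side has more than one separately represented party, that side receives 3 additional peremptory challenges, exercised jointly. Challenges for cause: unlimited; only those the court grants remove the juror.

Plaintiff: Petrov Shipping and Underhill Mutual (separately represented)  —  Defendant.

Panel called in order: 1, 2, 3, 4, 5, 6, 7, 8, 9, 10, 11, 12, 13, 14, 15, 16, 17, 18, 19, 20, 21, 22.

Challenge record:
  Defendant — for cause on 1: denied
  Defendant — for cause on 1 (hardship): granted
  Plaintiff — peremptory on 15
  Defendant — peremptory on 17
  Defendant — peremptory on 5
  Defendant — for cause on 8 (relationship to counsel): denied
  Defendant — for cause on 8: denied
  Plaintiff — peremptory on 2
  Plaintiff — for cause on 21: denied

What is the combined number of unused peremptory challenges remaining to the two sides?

Plaintiff allotment: 2 base + 3 multi-party = 5. Defendant allotment: 2.
Plaintiff peremptories used: #15, #2 — 2 (the for-cause on #21 doesn't count).
Defendant peremptories used: #17, #5 — 2 (for-cause on #1, #1, #8, #8 don't count).
Remaining: (5 − 2) + (2 − 2) = 3.

3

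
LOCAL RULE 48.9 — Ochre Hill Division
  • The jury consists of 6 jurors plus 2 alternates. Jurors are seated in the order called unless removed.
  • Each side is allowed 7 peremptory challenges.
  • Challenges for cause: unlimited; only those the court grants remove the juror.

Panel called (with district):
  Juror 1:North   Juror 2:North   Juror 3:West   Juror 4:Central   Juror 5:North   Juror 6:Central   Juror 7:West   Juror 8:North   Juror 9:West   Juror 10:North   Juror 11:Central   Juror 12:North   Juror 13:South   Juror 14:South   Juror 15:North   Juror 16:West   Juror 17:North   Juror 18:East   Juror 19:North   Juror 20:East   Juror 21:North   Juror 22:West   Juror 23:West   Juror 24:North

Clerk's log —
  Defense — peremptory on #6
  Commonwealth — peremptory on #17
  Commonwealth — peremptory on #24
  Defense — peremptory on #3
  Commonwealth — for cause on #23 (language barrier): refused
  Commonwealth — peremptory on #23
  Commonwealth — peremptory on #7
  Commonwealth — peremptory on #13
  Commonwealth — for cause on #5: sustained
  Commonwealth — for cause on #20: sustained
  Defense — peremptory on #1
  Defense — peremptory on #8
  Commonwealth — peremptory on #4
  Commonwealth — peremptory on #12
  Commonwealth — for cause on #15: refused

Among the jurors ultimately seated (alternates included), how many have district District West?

2

Removed: #1, #3, #4, #5, #6, #7, #8, #12, #13, #17, #20, #23, #24.
Seated (8 incl. alternates): #2, #9, #10, #11, #14, #15, #16, #18.
Of those, in District West: #9, #16 → 2.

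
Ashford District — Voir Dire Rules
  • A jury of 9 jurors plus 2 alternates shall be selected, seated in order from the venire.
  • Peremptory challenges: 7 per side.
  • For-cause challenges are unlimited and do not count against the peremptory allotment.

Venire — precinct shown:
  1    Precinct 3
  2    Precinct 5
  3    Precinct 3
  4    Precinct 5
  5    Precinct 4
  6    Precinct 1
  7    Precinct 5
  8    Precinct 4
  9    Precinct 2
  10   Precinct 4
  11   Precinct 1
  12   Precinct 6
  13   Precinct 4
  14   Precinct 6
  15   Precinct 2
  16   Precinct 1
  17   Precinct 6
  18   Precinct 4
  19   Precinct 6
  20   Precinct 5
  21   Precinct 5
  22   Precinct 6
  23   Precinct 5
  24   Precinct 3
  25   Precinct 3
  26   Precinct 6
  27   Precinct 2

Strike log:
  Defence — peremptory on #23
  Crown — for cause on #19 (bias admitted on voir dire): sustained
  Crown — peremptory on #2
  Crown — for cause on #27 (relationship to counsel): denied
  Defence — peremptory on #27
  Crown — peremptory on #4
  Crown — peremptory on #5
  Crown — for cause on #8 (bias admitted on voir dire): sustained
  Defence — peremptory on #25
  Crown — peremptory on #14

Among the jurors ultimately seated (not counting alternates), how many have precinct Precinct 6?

1

Removed: #2, #4, #5, #8, #14, #19, #23, #25, #27.
Seated jurors 1–9: #1, #3, #6, #7, #9, #10, #11, #12, #13 (alternates #15, #16 not counted).
Of those, in Precinct 6: #12 → 1.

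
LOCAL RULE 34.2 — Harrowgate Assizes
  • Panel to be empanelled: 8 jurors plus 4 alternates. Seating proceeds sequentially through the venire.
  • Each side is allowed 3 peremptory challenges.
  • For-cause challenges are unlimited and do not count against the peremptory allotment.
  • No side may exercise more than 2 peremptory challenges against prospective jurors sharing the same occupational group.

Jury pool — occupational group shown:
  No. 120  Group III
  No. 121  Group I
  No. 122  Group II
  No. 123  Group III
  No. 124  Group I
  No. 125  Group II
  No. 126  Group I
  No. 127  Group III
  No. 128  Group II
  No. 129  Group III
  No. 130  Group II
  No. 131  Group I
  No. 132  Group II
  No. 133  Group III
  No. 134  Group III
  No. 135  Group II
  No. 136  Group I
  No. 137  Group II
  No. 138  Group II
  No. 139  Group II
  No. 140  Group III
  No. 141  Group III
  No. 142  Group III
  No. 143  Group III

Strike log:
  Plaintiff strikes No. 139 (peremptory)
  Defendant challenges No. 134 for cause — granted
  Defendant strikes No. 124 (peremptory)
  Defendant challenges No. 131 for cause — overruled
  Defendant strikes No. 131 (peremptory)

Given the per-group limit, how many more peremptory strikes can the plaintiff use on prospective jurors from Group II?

Plaintiff peremptories so far: #139 — 1 of 3 used, 2 left overall.
Against Group II: #139 — 1 used; per-group cap 2 leaves 1.
Binding limit: min(2, 1) = 1.

1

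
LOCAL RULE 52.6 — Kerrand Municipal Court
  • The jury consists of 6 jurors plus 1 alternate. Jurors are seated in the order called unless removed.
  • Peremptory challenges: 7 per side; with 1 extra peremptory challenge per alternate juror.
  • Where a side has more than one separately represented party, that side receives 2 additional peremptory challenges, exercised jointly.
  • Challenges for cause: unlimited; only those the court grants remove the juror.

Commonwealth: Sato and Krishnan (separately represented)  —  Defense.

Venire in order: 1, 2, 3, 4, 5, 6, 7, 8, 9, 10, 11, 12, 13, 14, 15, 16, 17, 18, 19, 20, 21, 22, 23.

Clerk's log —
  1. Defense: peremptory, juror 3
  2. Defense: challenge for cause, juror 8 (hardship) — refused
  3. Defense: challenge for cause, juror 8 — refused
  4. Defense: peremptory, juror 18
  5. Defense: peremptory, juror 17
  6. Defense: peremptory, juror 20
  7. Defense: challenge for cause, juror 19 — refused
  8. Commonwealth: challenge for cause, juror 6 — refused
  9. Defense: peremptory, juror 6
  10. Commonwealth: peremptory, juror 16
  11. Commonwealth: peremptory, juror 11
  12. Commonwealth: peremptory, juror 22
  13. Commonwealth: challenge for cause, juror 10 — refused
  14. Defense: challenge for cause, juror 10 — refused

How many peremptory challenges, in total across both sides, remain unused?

Commonwealth allotment: 7 base + 1 × 1 alternate + 2 multi-party = 10. Defense allotment: 7 base + 1 × 1 alternate = 8.
Commonwealth peremptories used: #16, #11, #22 — 3 (for-cause on #6, #10 don't count).
Defense peremptories used: #3, #18, #17, #20, #6 — 5 (for-cause on #8, #8, #19, #10 don't count).
Remaining: (10 − 3) + (8 − 5) = 10.

10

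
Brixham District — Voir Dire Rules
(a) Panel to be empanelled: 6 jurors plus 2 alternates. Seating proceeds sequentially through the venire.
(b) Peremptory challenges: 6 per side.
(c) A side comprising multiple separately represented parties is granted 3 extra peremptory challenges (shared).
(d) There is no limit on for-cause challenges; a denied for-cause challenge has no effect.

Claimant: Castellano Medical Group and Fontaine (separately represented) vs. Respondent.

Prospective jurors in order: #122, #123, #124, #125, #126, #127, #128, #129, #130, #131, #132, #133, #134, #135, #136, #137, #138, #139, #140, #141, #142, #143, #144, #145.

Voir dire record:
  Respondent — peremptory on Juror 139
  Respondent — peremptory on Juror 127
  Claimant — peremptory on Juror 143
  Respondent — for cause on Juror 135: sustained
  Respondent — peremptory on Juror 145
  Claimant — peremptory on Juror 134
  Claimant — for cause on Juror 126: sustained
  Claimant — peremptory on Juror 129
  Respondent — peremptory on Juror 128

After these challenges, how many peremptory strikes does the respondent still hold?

Respondent allotment: 6.
Respondent peremptories used: #139, #127, #145, #128 — 4 (the for-cause on #135 doesn't count).
Remaining: 6 − 4 = 2.

2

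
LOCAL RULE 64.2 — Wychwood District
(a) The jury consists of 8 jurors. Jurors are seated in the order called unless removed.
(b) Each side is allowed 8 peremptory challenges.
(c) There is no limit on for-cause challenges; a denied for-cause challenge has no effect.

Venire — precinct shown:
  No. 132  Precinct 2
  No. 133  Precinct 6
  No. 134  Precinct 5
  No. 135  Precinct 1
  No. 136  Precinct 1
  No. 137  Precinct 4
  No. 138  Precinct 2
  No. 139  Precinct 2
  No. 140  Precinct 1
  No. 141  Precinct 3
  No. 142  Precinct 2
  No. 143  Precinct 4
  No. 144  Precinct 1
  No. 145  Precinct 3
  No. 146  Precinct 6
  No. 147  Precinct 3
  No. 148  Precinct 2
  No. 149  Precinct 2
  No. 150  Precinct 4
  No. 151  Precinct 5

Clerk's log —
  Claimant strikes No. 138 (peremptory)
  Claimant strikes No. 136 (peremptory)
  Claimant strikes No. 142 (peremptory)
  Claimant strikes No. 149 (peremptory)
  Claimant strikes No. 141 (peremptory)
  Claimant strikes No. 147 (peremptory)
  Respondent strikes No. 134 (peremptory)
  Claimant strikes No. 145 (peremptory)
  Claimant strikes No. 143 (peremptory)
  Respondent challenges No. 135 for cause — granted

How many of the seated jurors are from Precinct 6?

2

Removed: #134, #135, #136, #138, #141, #142, #143, #145, #147, #149.
Seated jurors 1–8: #132, #133, #137, #139, #140, #144, #146, #148.
Of those, in Precinct 6: #133, #146 → 2.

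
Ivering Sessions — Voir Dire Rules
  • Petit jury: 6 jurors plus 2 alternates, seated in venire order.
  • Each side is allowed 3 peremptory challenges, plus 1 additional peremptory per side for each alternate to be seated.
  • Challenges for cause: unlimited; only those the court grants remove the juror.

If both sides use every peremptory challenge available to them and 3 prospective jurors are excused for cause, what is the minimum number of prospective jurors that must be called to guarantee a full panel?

21

Seats to fill: 6 + 2 alternates = 8.
Peremptories: 3 + 1×2 = 5 per side × 2 sides = 10.
For-cause removals: 3.
Minimum venire: 8 + 10 + 3 = 21.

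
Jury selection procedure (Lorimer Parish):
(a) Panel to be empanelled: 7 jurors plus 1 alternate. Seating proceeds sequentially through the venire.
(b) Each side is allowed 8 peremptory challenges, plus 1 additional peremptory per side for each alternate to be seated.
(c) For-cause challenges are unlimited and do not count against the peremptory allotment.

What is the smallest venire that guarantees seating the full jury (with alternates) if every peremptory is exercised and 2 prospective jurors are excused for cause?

Seats to fill: 7 + 1 alternates = 8.
Peremptories: 8 + 1×1 = 9 per side × 2 sides = 18.
For-cause removals: 2.
Minimum venire: 8 + 18 + 2 = 28.

28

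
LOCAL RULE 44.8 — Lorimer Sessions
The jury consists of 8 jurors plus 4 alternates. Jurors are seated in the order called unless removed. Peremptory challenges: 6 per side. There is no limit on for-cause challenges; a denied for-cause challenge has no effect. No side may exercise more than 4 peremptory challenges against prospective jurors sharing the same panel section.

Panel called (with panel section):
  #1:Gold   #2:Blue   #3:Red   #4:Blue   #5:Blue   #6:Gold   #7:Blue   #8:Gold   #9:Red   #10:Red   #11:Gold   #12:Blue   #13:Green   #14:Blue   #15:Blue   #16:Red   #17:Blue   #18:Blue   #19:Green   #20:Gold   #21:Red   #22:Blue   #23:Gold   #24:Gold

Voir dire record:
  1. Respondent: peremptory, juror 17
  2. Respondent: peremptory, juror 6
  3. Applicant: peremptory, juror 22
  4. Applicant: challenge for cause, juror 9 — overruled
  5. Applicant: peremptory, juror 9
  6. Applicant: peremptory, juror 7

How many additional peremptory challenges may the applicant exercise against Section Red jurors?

Applicant peremptories so far: #22, #9, #7 — 3 of 6 used, 3 left overall.
Against Section Red: #9 — 1 used; per-section cap 4 leaves 3.
Binding limit: min(3, 3) = 3.

3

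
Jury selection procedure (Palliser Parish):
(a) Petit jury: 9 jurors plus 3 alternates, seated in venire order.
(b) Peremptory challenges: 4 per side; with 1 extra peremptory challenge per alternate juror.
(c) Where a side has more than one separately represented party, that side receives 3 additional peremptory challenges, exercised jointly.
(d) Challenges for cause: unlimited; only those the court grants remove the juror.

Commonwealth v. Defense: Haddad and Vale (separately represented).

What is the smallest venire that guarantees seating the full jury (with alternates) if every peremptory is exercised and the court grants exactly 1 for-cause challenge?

Seats to fill: 9 + 3 alternates = 12.
Peremptories — Commonwealth: 4 + 1×3 = 7; Defense: 4 + 1×3 + 3 = 10; total 17.
For-cause removals: 1.
Minimum venire: 12 + 17 + 1 = 30.

30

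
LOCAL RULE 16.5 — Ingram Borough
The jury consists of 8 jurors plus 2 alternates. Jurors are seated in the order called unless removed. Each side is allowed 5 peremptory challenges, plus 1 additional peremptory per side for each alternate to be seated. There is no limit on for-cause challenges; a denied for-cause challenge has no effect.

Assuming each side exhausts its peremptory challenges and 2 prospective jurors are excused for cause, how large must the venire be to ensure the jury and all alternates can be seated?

26

Seats to fill: 8 + 2 alternates = 10.
Peremptories: 5 + 1×2 = 7 per side × 2 sides = 14.
For-cause removals: 2.
Minimum venire: 10 + 14 + 2 = 26.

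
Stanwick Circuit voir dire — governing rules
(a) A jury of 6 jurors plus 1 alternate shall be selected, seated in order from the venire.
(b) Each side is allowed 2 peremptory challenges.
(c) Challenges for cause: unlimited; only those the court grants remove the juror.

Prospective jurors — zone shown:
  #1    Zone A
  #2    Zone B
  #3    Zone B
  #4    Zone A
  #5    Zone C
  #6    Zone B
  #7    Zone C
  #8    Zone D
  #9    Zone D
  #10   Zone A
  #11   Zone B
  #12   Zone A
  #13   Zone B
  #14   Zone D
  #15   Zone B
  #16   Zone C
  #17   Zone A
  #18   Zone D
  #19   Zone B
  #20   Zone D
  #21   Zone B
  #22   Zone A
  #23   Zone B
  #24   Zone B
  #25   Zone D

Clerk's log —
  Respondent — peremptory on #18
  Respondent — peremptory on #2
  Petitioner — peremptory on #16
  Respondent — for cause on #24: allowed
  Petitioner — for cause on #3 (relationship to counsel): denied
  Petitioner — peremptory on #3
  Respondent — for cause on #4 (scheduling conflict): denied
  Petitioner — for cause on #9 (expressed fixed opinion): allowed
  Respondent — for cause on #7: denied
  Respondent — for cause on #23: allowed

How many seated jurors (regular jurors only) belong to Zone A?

Removed: #2, #3, #9, #16, #18, #23, #24.
Seated jurors 1–6: #1, #4, #5, #6, #7, #8 (alternates #10 not counted).
Of those, in Zone A: #1, #4 → 2.

2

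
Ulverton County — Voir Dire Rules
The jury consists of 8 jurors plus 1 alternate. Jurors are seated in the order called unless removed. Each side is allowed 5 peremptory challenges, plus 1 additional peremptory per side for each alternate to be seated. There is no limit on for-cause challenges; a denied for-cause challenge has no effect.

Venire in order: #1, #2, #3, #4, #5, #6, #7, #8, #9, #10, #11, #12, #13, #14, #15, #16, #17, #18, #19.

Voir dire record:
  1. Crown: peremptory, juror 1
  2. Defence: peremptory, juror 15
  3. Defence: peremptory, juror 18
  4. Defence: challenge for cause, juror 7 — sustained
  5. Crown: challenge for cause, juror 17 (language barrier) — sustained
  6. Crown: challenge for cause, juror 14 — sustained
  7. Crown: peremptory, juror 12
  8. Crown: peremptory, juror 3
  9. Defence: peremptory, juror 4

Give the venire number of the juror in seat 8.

13

Removed: #1, #3, #4, #7, #12, #14, #15, #17, #18.
Filling seats in venire order through position 8: #2, #5, #6, #8, #9, #10, #11, #13.
So seat 8 is #13.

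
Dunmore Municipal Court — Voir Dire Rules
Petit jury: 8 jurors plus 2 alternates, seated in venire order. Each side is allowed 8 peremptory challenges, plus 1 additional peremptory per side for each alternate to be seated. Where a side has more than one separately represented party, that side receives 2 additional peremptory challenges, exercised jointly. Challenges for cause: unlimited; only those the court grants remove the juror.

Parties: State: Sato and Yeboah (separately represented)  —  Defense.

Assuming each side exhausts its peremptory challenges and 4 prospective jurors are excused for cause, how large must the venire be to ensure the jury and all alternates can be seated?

36

Seats to fill: 8 + 2 alternates = 10.
Peremptories — State: 8 + 1×2 + 2 = 12; Defense: 8 + 1×2 = 10; total 22.
For-cause removals: 4.
Minimum venire: 10 + 22 + 4 = 36.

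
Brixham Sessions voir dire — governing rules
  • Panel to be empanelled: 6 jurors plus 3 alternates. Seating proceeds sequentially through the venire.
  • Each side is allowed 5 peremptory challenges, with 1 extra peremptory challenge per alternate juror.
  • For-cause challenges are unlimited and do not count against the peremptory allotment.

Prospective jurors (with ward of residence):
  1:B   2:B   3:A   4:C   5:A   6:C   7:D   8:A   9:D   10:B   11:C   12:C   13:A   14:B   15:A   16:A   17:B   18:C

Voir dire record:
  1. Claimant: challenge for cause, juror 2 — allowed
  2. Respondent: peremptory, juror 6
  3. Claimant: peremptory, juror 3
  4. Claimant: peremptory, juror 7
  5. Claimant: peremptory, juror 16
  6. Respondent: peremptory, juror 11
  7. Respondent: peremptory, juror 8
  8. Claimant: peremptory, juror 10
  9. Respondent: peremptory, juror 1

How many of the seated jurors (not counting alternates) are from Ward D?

Removed: #1, #2, #3, #6, #7, #8, #10, #11, #16.
Seated jurors 1–6: #4, #5, #9, #12, #13, #14 (alternates #15, #17, #18 not counted).
Of those, in Ward D: #9 → 1.

1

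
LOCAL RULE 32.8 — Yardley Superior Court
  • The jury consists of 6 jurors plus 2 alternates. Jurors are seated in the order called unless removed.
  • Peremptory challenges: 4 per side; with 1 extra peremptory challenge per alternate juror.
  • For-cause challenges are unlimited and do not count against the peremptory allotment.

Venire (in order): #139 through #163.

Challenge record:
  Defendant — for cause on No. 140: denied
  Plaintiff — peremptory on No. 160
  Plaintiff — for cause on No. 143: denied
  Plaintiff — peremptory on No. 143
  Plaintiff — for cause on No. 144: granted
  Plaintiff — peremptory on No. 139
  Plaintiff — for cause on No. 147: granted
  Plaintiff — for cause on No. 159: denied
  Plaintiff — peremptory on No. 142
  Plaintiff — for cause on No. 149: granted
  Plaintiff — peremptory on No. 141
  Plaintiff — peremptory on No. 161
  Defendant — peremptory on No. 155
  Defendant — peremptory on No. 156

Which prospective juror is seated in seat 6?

151

Removed: #139, #141, #142, #143, #144, #147, #149, #155, #156, #160, #161. (#140, #159 stay — for-cause denied.)
Seating in order: seats 1–6 → #140, #145, #146, #148, #150, #151; alternates → #152, #153.
So seat 6 is #151.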